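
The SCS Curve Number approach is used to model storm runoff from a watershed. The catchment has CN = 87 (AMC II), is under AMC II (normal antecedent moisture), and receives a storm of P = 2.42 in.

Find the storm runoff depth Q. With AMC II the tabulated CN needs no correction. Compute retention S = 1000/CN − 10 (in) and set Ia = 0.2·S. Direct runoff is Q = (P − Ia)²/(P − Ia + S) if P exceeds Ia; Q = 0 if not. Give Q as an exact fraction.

AMC II — tabulated CN = 87 applies directly.
S = 1000/87 − 10 = 130/87 in ≈ 1.494 in
Initial abstraction Ia = S/5 = (130/87)/5 = 26/87 ≈ 0.299 in
Excess rainfall: 2.420 − 0.299 = 2.121 in; P > Ia so Q > 0
Q: (9227/4350)² ÷ (15727/4350) = 85137529/68412450 in (≈ 1.244 in)

Q = 85137529/68412450 in ≈ 1.244 in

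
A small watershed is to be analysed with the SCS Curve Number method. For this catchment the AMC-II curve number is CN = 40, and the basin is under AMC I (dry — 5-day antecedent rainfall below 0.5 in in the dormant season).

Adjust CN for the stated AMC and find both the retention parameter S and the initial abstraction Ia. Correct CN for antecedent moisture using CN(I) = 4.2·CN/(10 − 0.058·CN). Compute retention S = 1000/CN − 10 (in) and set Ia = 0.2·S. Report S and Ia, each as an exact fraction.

CN(I) from CN(II)=40: (4.2·40)/(10 − 0.058·40) = 175/8 ≈ 21.875
S = 1000/(175/8) − 10 = 250/7 in ≈ 35.714 in
Initial abstraction Ia = S/5 = (250/7)/5 = 50/7 ≈ 7.143 in

S = 250/7 in ≈ 35.714 in; Ia = 50/7 in ≈ 7.143 in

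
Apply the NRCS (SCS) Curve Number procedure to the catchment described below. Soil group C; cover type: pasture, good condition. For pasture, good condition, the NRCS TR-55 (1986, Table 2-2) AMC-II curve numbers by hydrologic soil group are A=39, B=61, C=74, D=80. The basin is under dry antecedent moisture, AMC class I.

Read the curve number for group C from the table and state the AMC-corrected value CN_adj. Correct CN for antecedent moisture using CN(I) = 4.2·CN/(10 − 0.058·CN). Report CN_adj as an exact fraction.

CN_adj = 77700/1427 ≈ 54.450

NRCS table: pasture, good condition, soil group C → CN(II) = 74
Adjust CN=74 to AMC I: 4.2·74/(10 − 0.058·74) → (1554/5) ÷ (1427/250) = 77700/1427 ≈ 54.450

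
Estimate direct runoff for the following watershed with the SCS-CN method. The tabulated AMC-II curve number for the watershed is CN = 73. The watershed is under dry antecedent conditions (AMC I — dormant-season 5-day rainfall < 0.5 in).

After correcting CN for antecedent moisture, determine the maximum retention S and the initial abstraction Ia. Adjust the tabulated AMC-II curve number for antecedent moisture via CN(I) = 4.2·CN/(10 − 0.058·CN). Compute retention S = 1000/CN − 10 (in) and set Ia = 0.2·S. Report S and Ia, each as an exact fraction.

S = 4500/511 in ≈ 8.806 in; Ia = 900/511 in ≈ 1.761 in

CN(I) from CN(II)=73: (4.2·73)/(10 − 0.058·73) = 51100/961 ≈ 53.174
Max retention: S = 1000/(51100/961) − 10 = 4500/511 in (≈ 8.806 in)
Ia = 0.2S: 0.2·8.806 = 1.761 in (exactly 900/511)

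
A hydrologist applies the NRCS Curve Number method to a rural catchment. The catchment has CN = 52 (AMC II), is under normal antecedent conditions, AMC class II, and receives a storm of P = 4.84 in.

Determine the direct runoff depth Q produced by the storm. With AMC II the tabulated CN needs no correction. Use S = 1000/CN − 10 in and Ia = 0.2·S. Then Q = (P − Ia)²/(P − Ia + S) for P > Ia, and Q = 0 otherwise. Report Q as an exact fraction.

Q = 946729/1291225 in ≈ 0.733 in

Average conditions: CN = 52 (no AMC adjustment).
Max retention: S = 1000/52 − 10 = 120/13 in (≈ 9.231 in)
Ia = 0.2S: 0.2·9.231 = 1.846 in (exactly 24/13)
Excess rainfall: 4.840 − 1.846 = 2.994 in; P > Ia so Q > 0
Q: (973/325)² ÷ (3973/325) = 946729/1291225 in (≈ 0.733 in)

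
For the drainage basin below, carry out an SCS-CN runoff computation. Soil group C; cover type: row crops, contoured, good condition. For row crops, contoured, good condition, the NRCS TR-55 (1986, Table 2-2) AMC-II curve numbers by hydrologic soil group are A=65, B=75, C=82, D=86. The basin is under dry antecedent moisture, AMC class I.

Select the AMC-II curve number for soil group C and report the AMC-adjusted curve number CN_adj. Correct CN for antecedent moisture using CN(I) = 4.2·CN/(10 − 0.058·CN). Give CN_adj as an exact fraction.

CN_adj = 28700/437 ≈ 65.675

NRCS table: row crops, contoured, good condition, soil group C → CN(II) = 82
Dry (AMC I): CN(I) = 4.2·82/(10 − 0.058·82) = (1722/5)/(1311/250) = 28700/437 ≈ 65.675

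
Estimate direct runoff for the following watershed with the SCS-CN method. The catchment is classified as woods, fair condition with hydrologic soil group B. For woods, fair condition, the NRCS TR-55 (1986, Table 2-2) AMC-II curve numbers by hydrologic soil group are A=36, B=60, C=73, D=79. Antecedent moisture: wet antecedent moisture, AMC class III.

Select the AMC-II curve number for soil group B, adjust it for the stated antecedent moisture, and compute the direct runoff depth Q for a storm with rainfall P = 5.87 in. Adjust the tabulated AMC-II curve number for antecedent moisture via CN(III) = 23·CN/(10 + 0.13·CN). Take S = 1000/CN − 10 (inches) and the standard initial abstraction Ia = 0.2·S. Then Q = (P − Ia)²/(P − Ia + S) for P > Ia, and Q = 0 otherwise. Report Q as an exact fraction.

NRCS table: woods, fair condition, soil group B → CN(II) = 60
CN(III) from CN(II)=60: (23·60)/(10 + 0.13·60) = 6900/89 ≈ 77.528
S = 1000/(6900/89) − 10 = 200/69 in ≈ 2.899 in
Initial abstraction Ia = S/5 = (200/69)/5 = 40/69 ≈ 0.580 in
P − Ia = 5.870 − 0.580 = 36503/6900 ≈ 5.290 in (> 0, runoff occurs)
Q: (36503/6900)² ÷ (56503/6900) = 1332469009/389870700 in (≈ 3.418 in)

Q = 1332469009/389870700 in ≈ 3.418 in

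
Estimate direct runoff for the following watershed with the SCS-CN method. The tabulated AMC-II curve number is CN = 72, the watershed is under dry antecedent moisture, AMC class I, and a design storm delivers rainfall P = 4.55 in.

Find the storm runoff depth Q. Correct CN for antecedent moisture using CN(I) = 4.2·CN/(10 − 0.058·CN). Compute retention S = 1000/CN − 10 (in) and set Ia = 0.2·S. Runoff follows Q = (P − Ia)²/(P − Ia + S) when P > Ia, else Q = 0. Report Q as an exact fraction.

Q = 2122849/3486780 in ≈ 0.609 in

Dry (AMC I): CN(I) = 4.2·72/(10 − 0.058·72) = (1512/5)/(728/125) = 675/13 ≈ 51.923
S = 1000/(675/13) − 10 = 250/27 in ≈ 9.259 in
Initial abstraction Ia = S/5 = (250/27)/5 = 50/27 ≈ 1.852 in
P − Ia = 4.550 − 1.852 = 1457/540 ≈ 2.698 in (> 0, runoff occurs)
Q = (1457/540)²/((1457/540) + 250/27) = (2122849/291600)/(6457/540) = 2122849/3486780 in ≈ 0.609 in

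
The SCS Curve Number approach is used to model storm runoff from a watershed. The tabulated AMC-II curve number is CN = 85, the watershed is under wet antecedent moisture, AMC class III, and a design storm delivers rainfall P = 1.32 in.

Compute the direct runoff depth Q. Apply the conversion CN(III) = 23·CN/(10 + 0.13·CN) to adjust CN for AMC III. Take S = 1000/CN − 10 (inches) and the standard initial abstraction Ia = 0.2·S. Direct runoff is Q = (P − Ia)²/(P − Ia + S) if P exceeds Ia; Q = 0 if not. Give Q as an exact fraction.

Q = 43342803/61592275 in ≈ 0.704 in

CN(III) from CN(II)=85: (23·85)/(10 + 0.13·85) = 39100/421 ≈ 92.874
Max retention: S = 1000/(39100/421) − 10 = 300/391 in (≈ 0.767 in)
Ia = 0.2S: 0.2·0.767 = 0.153 in (exactly 60/391)
Since P=1.320 > Ia=0.153: effective rainfall P−Ia = 11403/9775 in
Q = (11403/9775)²/((11403/9775) + 300/391) = (130028409/95550625)/(18903/9775) = 43342803/61592275 in ≈ 0.704 in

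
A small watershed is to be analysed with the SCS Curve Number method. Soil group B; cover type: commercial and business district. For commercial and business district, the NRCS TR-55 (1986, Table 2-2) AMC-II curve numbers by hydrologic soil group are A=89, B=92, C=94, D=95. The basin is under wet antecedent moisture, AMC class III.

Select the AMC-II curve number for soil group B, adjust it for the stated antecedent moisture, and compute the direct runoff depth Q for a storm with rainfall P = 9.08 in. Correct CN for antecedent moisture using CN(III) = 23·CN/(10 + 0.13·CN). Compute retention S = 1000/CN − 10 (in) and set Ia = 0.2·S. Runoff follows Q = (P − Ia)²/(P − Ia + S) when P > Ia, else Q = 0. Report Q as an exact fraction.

Q = 14180760889/1640997675 in ≈ 8.642 in

NRCS table: commercial and business district, soil group B → CN(II) = 92
CN(III) from CN(II)=92: (23·92)/(10 + 0.13·92) = 52900/549 ≈ 96.357
S = 1000/(52900/549) − 10 = 200/529 in ≈ 0.378 in
Ia = 0.2S: 0.2·0.378 = 0.076 in (exactly 40/529)
Since P=9.080 > Ia=0.076: effective rainfall P−Ia = 119083/13225 in
Q: (119083/13225)² ÷ (124083/13225) = 14180760889/1640997675 in (≈ 8.642 in)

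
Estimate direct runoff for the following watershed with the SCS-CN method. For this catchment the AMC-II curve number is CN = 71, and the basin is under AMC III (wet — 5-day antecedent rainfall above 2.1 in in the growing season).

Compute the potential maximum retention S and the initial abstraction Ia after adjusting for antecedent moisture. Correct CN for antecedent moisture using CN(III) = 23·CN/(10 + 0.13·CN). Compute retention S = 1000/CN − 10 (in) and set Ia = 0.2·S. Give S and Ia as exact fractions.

Adjust CN=71 to AMC III: 23·71/(10 + 0.13·71) → 1633 ÷ (1923/100) = 163300/1923 ≈ 84.919
Max retention: S = 1000/(163300/1923) − 10 = 2900/1633 in (≈ 1.776 in)
Initial abstraction Ia = S/5 = (2900/1633)/5 = 580/1633 ≈ 0.355 in

S = 2900/1633 in ≈ 1.776 in; Ia = 580/1633 in ≈ 0.355 in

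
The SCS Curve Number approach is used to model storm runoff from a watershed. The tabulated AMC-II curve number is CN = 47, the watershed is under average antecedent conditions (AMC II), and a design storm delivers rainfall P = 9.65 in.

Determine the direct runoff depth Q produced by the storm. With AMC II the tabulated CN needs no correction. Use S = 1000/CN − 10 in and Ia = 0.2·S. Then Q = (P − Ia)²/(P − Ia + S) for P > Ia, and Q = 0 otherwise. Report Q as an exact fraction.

CN(II) = 47; AMC II needs no correction.
S = 1000/47 − 10 = 530/47 in ≈ 11.277 in
Ia = 0.2S: 0.2·11.277 = 2.255 in (exactly 106/47)
Since P=9.650 > Ia=2.255: effective rainfall P−Ia = 6951/940 in
Runoff Q = (P−Ia)²/(P−Ia+S) = (7.395)²/(7.395+11.277) = 48316401/16497940 ≈ 2.929 in

Q = 48316401/16497940 in ≈ 2.929 in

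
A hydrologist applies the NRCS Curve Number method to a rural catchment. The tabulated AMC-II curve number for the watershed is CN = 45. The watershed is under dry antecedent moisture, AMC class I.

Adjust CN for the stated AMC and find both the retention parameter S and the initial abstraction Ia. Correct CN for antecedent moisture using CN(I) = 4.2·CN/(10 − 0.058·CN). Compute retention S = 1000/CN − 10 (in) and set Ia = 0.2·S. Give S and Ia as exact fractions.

S = 5500/189 in ≈ 29.101 in; Ia = 1100/189 in ≈ 5.820 in

Dry (AMC I): CN(I) = 4.2·45/(10 − 0.058·45) = 189/(739/100) = 18900/739 ≈ 25.575
S = 1000/(18900/739) − 10 = 5500/189 in ≈ 29.101 in
Ia = 0.2·(5500/189) = 1100/189 in ≈ 5.820 in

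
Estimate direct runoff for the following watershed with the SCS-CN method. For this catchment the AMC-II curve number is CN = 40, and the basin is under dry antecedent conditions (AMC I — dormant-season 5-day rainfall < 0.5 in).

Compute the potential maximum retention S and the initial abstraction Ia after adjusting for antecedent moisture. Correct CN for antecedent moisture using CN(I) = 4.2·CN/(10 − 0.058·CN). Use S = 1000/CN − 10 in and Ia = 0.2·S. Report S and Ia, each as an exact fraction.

CN(I) from CN(II)=40: (4.2·40)/(10 − 0.058·40) = 175/8 ≈ 21.875
Max retention: S = 1000/(175/8) − 10 = 250/7 in (≈ 35.714 in)
Ia = 0.2·(250/7) = 50/7 in ≈ 7.143 in

S = 250/7 in ≈ 35.714 in; Ia = 50/7 in ≈ 7.143 in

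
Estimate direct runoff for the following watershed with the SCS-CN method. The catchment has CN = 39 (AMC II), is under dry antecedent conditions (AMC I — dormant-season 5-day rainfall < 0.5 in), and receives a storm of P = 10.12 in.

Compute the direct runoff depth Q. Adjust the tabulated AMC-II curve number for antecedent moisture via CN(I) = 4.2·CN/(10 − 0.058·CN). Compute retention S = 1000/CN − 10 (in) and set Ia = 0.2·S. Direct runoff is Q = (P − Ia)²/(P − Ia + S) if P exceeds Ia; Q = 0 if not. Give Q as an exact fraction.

Q = 2992855849/16732313325 in ≈ 0.179 in

CN(I) from CN(II)=39: (4.2·39)/(10 − 0.058·39) = 81900/3869 ≈ 21.168
S = 1000/(81900/3869) − 10 = 30500/819 in ≈ 37.241 in
Ia = 0.2·(30500/819) = 6100/819 in ≈ 7.448 in
Excess rainfall: 10.120 − 7.448 = 2.672 in; P > Ia so Q > 0
Q: (54707/20475)² ÷ (817207/20475) = 2992855849/16732313325 in (≈ 0.179 in)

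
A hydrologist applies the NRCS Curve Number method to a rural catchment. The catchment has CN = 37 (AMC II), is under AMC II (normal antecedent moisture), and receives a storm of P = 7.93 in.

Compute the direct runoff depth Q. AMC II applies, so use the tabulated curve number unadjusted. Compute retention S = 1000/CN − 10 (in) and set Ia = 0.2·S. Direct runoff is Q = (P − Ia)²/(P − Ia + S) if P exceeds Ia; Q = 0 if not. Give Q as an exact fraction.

Q = 280261081/295041700 in ≈ 0.950 in

Average conditions: CN = 37 (no AMC adjustment).
S = 1000/37 − 10 = 630/37 in ≈ 17.027 in
Ia = 0.2·(630/37) = 126/37 in ≈ 3.405 in
Since P=7.930 > Ia=3.405: effective rainfall P−Ia = 16741/3700 in
Runoff Q = (P−Ia)²/(P−Ia+S) = (4.525)²/(4.525+17.027) = 280261081/295041700 ≈ 0.950 in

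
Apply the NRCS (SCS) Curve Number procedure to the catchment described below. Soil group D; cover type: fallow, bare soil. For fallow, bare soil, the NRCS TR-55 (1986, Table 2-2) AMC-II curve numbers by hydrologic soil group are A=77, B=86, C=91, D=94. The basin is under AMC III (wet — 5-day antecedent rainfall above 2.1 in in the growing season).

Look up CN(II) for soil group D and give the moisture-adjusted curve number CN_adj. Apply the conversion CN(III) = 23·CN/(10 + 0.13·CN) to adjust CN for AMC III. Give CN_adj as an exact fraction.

CN_adj = 108100/1111 ≈ 97.300

NRCS table: fallow, bare soil, soil group D → CN(II) = 94
Adjust CN=94 to AMC III: 23·94/(10 + 0.13·94) → 2162 ÷ (1111/50) = 108100/1111 ≈ 97.300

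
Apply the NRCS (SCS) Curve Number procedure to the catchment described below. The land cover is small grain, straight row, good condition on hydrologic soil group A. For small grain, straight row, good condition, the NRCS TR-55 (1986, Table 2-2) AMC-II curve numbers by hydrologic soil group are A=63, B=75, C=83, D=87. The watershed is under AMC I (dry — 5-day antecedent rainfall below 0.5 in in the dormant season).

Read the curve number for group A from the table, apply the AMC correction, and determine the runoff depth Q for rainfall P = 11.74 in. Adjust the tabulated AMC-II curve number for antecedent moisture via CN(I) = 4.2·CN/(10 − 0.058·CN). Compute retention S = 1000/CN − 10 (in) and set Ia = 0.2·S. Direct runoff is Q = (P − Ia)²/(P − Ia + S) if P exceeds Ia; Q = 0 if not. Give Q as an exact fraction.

Q = 349991743201/100323156150 in ≈ 3.489 in

NRCS table: small grain, straight row, good condition, soil group A → CN(II) = 63
Adjust CN=63 to AMC I: 4.2·63/(10 − 0.058·63) → (1323/5) ÷ (3173/500) = 132300/3173 ≈ 41.696
Max retention: S = 1000/(132300/3173) − 10 = 18500/1323 in (≈ 13.983 in)
Ia = 0.2S: 0.2·13.983 = 2.797 in (exactly 3700/1323)
Excess rainfall: 11.740 − 2.797 = 8.943 in; P > Ia so Q > 0
Q = (591601/66150)²/((591601/66150) + 18500/1323) = (349991743201/4375822500)/(1516601/66150) = 349991743201/100323156150 in ≈ 3.489 in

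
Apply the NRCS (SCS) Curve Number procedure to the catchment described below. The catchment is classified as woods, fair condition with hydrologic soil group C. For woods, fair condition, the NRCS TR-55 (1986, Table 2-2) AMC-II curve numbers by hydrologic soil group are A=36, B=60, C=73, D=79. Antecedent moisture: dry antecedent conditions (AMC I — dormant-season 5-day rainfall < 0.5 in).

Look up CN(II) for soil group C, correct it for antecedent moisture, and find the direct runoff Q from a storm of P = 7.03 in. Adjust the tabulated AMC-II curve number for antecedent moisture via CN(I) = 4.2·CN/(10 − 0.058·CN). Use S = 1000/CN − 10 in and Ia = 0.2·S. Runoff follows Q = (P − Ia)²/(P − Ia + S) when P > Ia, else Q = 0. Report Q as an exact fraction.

NRCS table: woods, fair condition, soil group C → CN(II) = 73
Dry (AMC I): CN(I) = 4.2·73/(10 − 0.058·73) = (1533/5)/(2883/500) = 51100/961 ≈ 53.174
Retention S: 1000/CN − 10 with CN=53.174 → S = 4500/511 ≈ 8.806 in
Ia = 0.2·(4500/511) = 900/511 in ≈ 1.761 in
Excess rainfall: 7.030 − 1.761 = 5.269 in; P > Ia so Q > 0
Q = (269233/51100)²/((269233/51100) + 4500/511) = (72486408289/2611210000)/(719233/51100) = 72486408289/36752806300 in ≈ 1.972 in

Q = 72486408289/36752806300 in ≈ 1.972 in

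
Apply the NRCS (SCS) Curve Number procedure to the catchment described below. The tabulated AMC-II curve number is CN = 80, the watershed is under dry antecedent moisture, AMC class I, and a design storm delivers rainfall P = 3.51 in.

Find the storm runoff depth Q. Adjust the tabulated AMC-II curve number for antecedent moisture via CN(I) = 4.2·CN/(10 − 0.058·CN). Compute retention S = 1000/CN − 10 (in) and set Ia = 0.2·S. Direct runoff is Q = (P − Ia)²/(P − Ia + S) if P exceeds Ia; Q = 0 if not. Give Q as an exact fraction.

Q = 23726641/36479100 in ≈ 0.650 in

Dry (AMC I): CN(I) = 4.2·80/(10 − 0.058·80) = 336/(134/25) = 4200/67 ≈ 62.687
S = 1000/(4200/67) − 10 = 125/21 in ≈ 5.952 in
Ia = 0.2S: 0.2·5.952 = 1.190 in (exactly 25/21)
Since P=3.510 > Ia=1.190: effective rainfall P−Ia = 4871/2100 in
Runoff Q = (P−Ia)²/(P−Ia+S) = (2.320)²/(2.320+5.952) = 23726641/36479100 ≈ 0.650 in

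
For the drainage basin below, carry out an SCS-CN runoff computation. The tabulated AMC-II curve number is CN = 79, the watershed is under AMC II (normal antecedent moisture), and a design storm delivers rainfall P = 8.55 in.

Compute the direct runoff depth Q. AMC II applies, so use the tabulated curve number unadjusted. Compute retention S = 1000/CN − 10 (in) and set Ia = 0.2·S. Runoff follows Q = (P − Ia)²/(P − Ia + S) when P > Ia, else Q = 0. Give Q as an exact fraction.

CN(II) = 79; AMC II needs no correction.
Retention S: 1000/CN − 10 with CN=79.000 → S = 210/79 ≈ 2.658 in
Ia = 0.2·(210/79) = 42/79 in ≈ 0.532 in
Since P=8.550 > Ia=0.532: effective rainfall P−Ia = 12669/1580 in
Q: (12669/1580)² ÷ (16869/1580) = 53501187/8884340 in (≈ 6.022 in)

Q = 53501187/8884340 in ≈ 6.022 in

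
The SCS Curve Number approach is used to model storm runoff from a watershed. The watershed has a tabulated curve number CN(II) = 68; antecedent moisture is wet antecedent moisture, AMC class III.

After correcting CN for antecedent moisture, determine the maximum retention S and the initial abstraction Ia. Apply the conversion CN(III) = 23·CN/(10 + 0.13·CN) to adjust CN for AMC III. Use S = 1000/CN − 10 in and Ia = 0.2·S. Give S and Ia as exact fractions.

Adjust CN=68 to AMC III: 23·68/(10 + 0.13·68) → 1564 ÷ (471/25) = 39100/471 ≈ 83.015
Max retention: S = 1000/(39100/471) − 10 = 800/391 in (≈ 2.046 in)
Initial abstraction Ia = S/5 = (800/391)/5 = 160/391 ≈ 0.409 in

S = 800/391 in ≈ 2.046 in; Ia = 160/391 in ≈ 0.409 in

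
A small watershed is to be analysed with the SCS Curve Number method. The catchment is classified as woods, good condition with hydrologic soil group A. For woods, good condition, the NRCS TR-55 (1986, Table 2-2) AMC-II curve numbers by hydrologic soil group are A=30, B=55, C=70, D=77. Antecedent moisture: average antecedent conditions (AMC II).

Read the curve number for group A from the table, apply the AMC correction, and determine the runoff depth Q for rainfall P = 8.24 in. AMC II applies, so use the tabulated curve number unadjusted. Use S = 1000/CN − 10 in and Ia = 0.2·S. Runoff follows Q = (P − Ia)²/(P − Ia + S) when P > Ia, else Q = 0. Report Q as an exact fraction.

Q = 35912/75675 in ≈ 0.475 in

NRCS table: woods, good condition, soil group A → CN(II) = 30
AMC II — tabulated CN = 30 applies directly.
Max retention: S = 1000/30 − 10 = 70/3 in (≈ 23.333 in)
Ia = 0.2·(70/3) = 14/3 in ≈ 4.667 in
Since P=8.240 > Ia=4.667: effective rainfall P−Ia = 268/75 in
Q: (268/75)² ÷ (2018/75) = 35912/75675 in (≈ 0.475 in)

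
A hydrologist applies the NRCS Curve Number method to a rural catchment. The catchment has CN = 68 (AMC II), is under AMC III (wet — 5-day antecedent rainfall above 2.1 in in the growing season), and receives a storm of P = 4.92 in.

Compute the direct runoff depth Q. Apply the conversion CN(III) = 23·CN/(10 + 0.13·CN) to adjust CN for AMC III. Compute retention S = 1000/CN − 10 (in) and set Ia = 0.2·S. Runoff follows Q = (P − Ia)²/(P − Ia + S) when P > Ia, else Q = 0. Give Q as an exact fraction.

Q = 1944192649/626509075 in ≈ 3.103 in

Wet (AMC III): CN(III) = 23·68/(10 + 0.13·68) = 1564/(471/25) = 39100/471 ≈ 83.015
Retention S: 1000/CN − 10 with CN=83.015 → S = 800/391 ≈ 2.046 in
Ia = 0.2S: 0.2·2.046 = 0.409 in (exactly 160/391)
P − Ia = 4.920 − 0.409 = 44093/9775 ≈ 4.511 in (> 0, runoff occurs)
Q: (44093/9775)² ÷ (64093/9775) = 1944192649/626509075 in (≈ 3.103 in)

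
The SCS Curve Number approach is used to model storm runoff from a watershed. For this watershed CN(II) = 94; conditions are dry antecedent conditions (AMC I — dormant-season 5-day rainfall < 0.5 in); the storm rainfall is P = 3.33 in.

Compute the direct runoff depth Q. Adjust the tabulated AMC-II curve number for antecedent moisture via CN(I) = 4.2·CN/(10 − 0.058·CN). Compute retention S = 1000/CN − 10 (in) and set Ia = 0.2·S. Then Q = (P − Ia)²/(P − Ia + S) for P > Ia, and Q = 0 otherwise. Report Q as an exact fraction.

Q = 9911596249/4920425300 in ≈ 2.014 in

Adjust CN=94 to AMC I: 4.2·94/(10 − 0.058·94) → (1974/5) ÷ (1137/250) = 32900/379 ≈ 86.807
Retention S: 1000/CN − 10 with CN=86.807 → S = 500/329 ≈ 1.520 in
Initial abstraction Ia = S/5 = (500/329)/5 = 100/329 ≈ 0.304 in
Since P=3.330 > Ia=0.304: effective rainfall P−Ia = 99557/32900 in
Q = (99557/32900)²/((99557/32900) + 500/329) = (9911596249/1082410000)/(149557/32900) = 9911596249/4920425300 in ≈ 2.014 in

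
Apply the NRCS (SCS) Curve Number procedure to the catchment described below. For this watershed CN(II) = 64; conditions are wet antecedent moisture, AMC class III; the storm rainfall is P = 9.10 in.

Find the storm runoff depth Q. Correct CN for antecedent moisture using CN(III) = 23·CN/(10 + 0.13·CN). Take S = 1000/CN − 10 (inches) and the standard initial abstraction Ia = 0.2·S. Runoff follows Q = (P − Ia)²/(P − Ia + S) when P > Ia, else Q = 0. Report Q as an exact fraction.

Adjust CN=64 to AMC III: 23·64/(10 + 0.13·64) → 1472 ÷ (458/25) = 18400/229 ≈ 80.349
Max retention: S = 1000/(18400/229) − 10 = 225/92 in (≈ 2.446 in)
Initial abstraction Ia = S/5 = (225/92)/5 = 45/92 ≈ 0.489 in
P − Ia = 9.100 − 0.489 = 3961/460 ≈ 8.611 in (> 0, runoff occurs)
Q: (3961/460)² ÷ (2543/230) = 15689521/2339560 in (≈ 6.706 in)

Q = 15689521/2339560 in ≈ 6.706 in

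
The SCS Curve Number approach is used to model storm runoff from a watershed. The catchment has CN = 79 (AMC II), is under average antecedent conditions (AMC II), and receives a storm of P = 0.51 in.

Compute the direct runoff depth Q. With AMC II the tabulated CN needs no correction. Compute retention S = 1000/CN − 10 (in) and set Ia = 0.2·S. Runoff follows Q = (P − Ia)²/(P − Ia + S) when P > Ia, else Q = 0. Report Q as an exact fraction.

Q = 0 in ≈ 0.000 in

AMC II — tabulated CN = 79 applies directly.
S = 1000/79 − 10 = 210/79 in ≈ 2.658 in
Ia = 0.2S: 0.2·2.658 = 0.532 in (exactly 42/79)
P = 0.510 ≤ Ia = 0.532 in: entire storm abstracted, Q = 0.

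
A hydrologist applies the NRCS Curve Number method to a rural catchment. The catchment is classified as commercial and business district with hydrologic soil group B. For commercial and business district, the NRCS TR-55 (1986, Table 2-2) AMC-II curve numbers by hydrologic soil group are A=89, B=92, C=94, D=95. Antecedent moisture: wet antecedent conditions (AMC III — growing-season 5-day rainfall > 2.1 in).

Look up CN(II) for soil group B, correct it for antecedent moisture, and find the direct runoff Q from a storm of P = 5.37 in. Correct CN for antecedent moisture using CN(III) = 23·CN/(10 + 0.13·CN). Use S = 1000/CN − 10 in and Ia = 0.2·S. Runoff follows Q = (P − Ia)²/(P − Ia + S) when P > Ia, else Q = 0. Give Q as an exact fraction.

Q = 78440885329/15873861700 in ≈ 4.942 in

NRCS table: commercial and business district, soil group B → CN(II) = 92
CN(III) from CN(II)=92: (23·92)/(10 + 0.13·92) = 52900/549 ≈ 96.357
S = 1000/(52900/549) − 10 = 200/529 in ≈ 0.378 in
Ia = 0.2·(200/529) = 40/529 in ≈ 0.076 in
P − Ia = 5.370 − 0.076 = 280073/52900 ≈ 5.294 in (> 0, runoff occurs)
Q = (280073/52900)²/((280073/52900) + 200/529) = (78440885329/2798410000)/(300073/52900) = 78440885329/15873861700 in ≈ 4.942 in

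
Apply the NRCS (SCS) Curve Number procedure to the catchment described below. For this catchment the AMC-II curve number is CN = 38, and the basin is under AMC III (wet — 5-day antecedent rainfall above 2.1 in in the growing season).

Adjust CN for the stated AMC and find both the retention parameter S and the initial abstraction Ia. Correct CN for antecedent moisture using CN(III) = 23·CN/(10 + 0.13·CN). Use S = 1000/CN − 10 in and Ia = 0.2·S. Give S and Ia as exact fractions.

S = 3100/437 in ≈ 7.094 in; Ia = 620/437 in ≈ 1.419 in

Adjust CN=38 to AMC III: 23·38/(10 + 0.13·38) → 874 ÷ (747/50) = 43700/747 ≈ 58.501
Max retention: S = 1000/(43700/747) − 10 = 3100/437 in (≈ 7.094 in)
Initial abstraction Ia = S/5 = (3100/437)/5 = 620/437 ≈ 1.419 in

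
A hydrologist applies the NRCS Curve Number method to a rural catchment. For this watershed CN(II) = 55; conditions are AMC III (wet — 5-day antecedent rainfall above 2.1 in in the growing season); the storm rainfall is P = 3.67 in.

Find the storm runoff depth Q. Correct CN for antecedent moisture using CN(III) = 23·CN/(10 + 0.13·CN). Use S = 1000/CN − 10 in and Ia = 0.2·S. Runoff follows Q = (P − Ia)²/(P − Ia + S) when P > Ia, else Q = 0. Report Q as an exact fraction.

Q = 5602672201/4170730300 in ≈ 1.343 in

Wet (AMC III): CN(III) = 23·55/(10 + 0.13·55) = 1265/(343/20) = 25300/343 ≈ 73.761
Retention S: 1000/CN − 10 with CN=73.761 → S = 900/253 ≈ 3.557 in
Ia = 0.2S: 0.2·3.557 = 0.711 in (exactly 180/253)
Since P=3.670 > Ia=0.711: effective rainfall P−Ia = 74851/25300 in
Q = (74851/25300)²/((74851/25300) + 900/253) = (5602672201/640090000)/(164851/25300) = 5602672201/4170730300 in ≈ 1.343 in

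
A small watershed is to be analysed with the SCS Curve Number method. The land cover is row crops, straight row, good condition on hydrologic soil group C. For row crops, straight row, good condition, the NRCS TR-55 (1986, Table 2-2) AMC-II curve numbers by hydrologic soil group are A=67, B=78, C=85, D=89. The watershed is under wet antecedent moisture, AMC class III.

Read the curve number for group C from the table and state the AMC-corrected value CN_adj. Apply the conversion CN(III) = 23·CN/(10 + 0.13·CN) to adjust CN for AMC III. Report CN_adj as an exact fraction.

CN_adj = 39100/421 ≈ 92.874

NRCS table: row crops, straight row, good condition, soil group C → CN(II) = 85
Adjust CN=85 to AMC III: 23·85/(10 + 0.13·85) → 1955 ÷ (421/20) = 39100/421 ≈ 92.874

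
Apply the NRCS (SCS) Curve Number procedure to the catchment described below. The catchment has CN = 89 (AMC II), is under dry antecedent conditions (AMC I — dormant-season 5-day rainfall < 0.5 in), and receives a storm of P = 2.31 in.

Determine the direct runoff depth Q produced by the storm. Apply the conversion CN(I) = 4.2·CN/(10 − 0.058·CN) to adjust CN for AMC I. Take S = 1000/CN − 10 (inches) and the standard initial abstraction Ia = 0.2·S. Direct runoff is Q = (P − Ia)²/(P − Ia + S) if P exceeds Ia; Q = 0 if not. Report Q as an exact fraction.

Q = 9410544011/14811638100 in ≈ 0.635 in

CN(I) from CN(II)=89: (4.2·89)/(10 − 0.058·89) = 186900/2419 ≈ 77.263
Max retention: S = 1000/(186900/2419) − 10 = 5500/1869 in (≈ 2.943 in)
Initial abstraction Ia = S/5 = (5500/1869)/5 = 1100/1869 ≈ 0.589 in
Since P=2.310 > Ia=0.589: effective rainfall P−Ia = 321739/186900 in
Q: (321739/186900)² ÷ (871739/186900) = 9410544011/14811638100 in (≈ 0.635 in)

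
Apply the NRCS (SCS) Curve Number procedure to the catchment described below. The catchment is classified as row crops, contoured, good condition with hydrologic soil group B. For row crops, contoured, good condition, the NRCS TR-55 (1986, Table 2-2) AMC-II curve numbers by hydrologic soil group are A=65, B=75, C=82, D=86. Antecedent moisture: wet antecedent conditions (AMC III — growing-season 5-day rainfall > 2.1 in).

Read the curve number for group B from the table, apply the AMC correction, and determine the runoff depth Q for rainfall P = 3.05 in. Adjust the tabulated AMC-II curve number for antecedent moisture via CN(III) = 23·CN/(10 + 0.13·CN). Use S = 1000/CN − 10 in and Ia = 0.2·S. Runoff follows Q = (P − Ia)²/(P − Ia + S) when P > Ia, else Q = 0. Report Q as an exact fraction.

NRCS table: row crops, contoured, good condition, soil group B → CN(II) = 75
Wet (AMC III): CN(III) = 23·75/(10 + 0.13·75) = 1725/(79/4) = 6900/79 ≈ 87.342
S = 1000/(6900/79) − 10 = 100/69 in ≈ 1.449 in
Ia = 0.2·(100/69) = 20/69 in ≈ 0.290 in
P − Ia = 3.050 − 0.290 = 3809/1380 ≈ 2.760 in (> 0, runoff occurs)
Q: (3809/1380)² ÷ (5809/1380) = 14508481/8016420 in (≈ 1.810 in)

Q = 14508481/8016420 in ≈ 1.810 in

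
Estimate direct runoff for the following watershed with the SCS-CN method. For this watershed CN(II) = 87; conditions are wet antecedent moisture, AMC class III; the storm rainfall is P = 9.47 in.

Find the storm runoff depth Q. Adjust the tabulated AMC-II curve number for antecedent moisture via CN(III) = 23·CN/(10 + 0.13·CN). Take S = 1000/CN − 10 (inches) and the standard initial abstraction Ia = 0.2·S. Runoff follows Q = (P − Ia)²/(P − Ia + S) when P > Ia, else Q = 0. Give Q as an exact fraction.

Q = 3492962888809/399989294700 in ≈ 8.733 in

Adjust CN=87 to AMC III: 23·87/(10 + 0.13·87) → 2001 ÷ (2131/100) = 200100/2131 ≈ 93.900
Retention S: 1000/CN − 10 with CN=93.900 → S = 1300/2001 ≈ 0.650 in
Initial abstraction Ia = S/5 = (1300/2001)/5 = 260/2001 ≈ 0.130 in
P − Ia = 9.470 − 0.130 = 1868947/200100 ≈ 9.340 in (> 0, runoff occurs)
Q: (1868947/200100)² ÷ (1998947/200100) = 3492962888809/399989294700 in (≈ 8.733 in)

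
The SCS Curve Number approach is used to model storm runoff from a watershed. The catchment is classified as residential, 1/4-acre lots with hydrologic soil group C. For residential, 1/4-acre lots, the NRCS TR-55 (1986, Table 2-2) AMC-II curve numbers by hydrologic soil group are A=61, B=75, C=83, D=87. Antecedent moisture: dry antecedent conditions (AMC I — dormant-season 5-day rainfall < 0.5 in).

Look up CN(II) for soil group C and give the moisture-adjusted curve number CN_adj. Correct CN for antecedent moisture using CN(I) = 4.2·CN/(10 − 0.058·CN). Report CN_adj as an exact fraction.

CN_adj = 174300/2593 ≈ 67.219

NRCS table: residential, 1/4-acre lots, soil group C → CN(II) = 83
Adjust CN=83 to AMC I: 4.2·83/(10 − 0.058·83) → (1743/5) ÷ (2593/500) = 174300/2593 ≈ 67.219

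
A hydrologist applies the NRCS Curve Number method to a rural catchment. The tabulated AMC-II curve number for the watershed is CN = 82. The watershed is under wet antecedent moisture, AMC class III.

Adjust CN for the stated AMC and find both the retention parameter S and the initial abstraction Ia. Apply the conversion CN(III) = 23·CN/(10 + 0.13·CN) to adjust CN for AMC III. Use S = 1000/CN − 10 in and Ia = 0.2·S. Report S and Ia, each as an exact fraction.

Adjust CN=82 to AMC III: 23·82/(10 + 0.13·82) → 1886 ÷ (1033/50) = 94300/1033 ≈ 91.288
S = 1000/(94300/1033) − 10 = 900/943 in ≈ 0.954 in
Initial abstraction Ia = S/5 = (900/943)/5 = 180/943 ≈ 0.191 in

S = 900/943 in ≈ 0.954 in; Ia = 180/943 in ≈ 0.191 in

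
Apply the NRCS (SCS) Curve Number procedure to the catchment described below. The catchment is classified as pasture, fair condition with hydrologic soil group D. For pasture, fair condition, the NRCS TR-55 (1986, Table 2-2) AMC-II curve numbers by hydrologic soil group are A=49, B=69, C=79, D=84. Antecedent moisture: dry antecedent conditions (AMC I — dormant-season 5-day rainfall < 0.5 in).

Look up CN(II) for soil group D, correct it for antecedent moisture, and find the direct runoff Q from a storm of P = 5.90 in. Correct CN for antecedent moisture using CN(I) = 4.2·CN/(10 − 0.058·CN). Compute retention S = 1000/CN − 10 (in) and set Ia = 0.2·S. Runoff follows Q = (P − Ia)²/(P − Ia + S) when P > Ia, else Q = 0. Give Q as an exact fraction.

NRCS table: pasture, fair condition, soil group D → CN(II) = 84
CN(I) from CN(II)=84: (4.2·84)/(10 − 0.058·84) = 44100/641 ≈ 68.799
Retention S: 1000/CN − 10 with CN=68.799 → S = 2000/441 ≈ 4.535 in
Ia = 0.2S: 0.2·4.535 = 0.907 in (exactly 400/441)
Excess rainfall: 5.900 − 0.907 = 4.993 in; P > Ia so Q > 0
Q: (22019/4410)² ÷ (42019/4410) = 484836361/185303790 in (≈ 2.616 in)

Q = 484836361/185303790 in ≈ 2.616 in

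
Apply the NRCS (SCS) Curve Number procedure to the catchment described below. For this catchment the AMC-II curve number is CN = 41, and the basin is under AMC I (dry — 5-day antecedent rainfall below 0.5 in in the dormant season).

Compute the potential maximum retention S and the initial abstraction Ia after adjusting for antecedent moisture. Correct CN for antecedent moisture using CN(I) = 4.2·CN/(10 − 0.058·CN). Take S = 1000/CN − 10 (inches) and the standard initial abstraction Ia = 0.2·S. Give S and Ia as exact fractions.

Dry (AMC I): CN(I) = 4.2·41/(10 − 0.058·41) = (861/5)/(3811/500) = 86100/3811 ≈ 22.592
Retention S: 1000/CN − 10 with CN=22.592 → S = 29500/861 ≈ 34.262 in
Ia = 0.2·(29500/861) = 5900/861 in ≈ 6.852 in

S = 29500/861 in ≈ 34.262 in; Ia = 5900/861 in ≈ 6.852 in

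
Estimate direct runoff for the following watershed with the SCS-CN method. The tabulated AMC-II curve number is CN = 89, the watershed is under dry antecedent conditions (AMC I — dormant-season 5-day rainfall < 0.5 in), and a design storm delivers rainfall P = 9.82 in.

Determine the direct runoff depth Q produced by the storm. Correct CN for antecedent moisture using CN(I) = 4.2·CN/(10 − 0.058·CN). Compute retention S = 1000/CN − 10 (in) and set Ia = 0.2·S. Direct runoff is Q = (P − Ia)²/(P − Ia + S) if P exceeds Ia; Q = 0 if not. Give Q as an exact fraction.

Adjust CN=89 to AMC I: 4.2·89/(10 − 0.058·89) → (1869/5) ÷ (2419/500) = 186900/2419 ≈ 77.263
Retention S: 1000/CN − 10 with CN=77.263 → S = 5500/1869 ≈ 2.943 in
Ia = 0.2S: 0.2·2.943 = 0.589 in (exactly 1100/1869)
Since P=9.820 > Ia=0.589: effective rainfall P−Ia = 862679/93450 in
Q: (862679/93450)² ÷ (1137679/93450) = 744215057041/106316102550 in (≈ 7.000 in)

Q = 744215057041/106316102550 in ≈ 7.000 in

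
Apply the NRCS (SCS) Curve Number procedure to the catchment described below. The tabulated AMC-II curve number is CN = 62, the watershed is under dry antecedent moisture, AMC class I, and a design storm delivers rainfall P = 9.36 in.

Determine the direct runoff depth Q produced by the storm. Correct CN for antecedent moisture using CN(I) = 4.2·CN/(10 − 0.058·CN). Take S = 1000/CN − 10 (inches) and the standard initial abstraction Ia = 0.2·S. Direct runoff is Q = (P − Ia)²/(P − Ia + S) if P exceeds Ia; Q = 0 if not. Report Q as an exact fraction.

Adjust CN=62 to AMC I: 4.2·62/(10 − 0.058·62) → (1302/5) ÷ (1601/250) = 65100/1601 ≈ 40.662
S = 1000/(65100/1601) − 10 = 9500/651 in ≈ 14.593 in
Initial abstraction Ia = S/5 = (9500/651)/5 = 1900/651 ≈ 2.919 in
Since P=9.360 > Ia=2.919: effective rainfall P−Ia = 104834/16275 in
Q = (104834/16275)²/((104834/16275) + 9500/651) = (10990167556/264875625)/(342334/16275) = 5495083778/2785742925 in ≈ 1.973 in

Q = 5495083778/2785742925 in ≈ 1.973 in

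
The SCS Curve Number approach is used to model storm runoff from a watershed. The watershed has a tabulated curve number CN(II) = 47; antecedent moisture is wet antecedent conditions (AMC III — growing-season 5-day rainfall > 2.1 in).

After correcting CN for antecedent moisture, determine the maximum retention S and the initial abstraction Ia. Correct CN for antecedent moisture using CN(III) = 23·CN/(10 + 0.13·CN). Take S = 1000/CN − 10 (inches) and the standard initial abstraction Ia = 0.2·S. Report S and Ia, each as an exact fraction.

Wet (AMC III): CN(III) = 23·47/(10 + 0.13·47) = 1081/(1611/100) = 108100/1611 ≈ 67.101
S = 1000/(108100/1611) − 10 = 5300/1081 in ≈ 4.903 in
Ia = 0.2S: 0.2·4.903 = 0.981 in (exactly 1060/1081)

S = 5300/1081 in ≈ 4.903 in; Ia = 1060/1081 in ≈ 0.981 in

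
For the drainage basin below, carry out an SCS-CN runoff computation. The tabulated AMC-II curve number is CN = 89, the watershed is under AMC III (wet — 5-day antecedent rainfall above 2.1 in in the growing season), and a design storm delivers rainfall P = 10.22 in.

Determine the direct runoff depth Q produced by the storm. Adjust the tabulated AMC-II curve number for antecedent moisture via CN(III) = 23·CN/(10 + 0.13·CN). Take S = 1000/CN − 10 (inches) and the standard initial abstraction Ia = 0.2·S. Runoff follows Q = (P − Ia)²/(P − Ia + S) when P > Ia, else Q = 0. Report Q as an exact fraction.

Q = 1071260190289/111563239950 in ≈ 9.602 in

CN(III) from CN(II)=89: (23·89)/(10 + 0.13·89) = 204700/2157 ≈ 94.900
S = 1000/(204700/2157) − 10 = 1100/2047 in ≈ 0.537 in
Initial abstraction Ia = S/5 = (1100/2047)/5 = 220/2047 ≈ 0.107 in
Since P=10.220 > Ia=0.107: effective rainfall P−Ia = 1035017/102350 in
Runoff Q = (P−Ia)²/(P−Ia+S) = (10.113)²/(10.113+0.537) = 1071260190289/111563239950 ≈ 9.602 in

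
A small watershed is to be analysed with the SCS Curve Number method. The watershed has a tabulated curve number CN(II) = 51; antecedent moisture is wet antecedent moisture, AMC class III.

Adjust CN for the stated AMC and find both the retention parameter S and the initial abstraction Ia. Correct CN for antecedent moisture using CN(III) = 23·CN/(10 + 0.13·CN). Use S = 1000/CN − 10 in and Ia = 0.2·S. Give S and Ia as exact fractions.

Adjust CN=51 to AMC III: 23·51/(10 + 0.13·51) → 1173 ÷ (1663/100) = 117300/1663 ≈ 70.535
Max retention: S = 1000/(117300/1663) − 10 = 4900/1173 in (≈ 4.177 in)
Ia = 0.2S: 0.2·4.177 = 0.835 in (exactly 980/1173)

S = 4900/1173 in ≈ 4.177 in; Ia = 980/1173 in ≈ 0.835 in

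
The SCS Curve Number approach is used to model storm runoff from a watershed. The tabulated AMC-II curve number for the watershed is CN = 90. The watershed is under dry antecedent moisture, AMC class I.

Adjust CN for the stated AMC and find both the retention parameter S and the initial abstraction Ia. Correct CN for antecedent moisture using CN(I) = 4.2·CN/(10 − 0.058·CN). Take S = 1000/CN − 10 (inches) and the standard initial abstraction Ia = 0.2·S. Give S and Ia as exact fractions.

S = 500/189 in ≈ 2.646 in; Ia = 100/189 in ≈ 0.529 in

Dry (AMC I): CN(I) = 4.2·90/(10 − 0.058·90) = 378/(239/50) = 18900/239 ≈ 79.079
S = 1000/(18900/239) − 10 = 500/189 in ≈ 2.646 in
Initial abstraction Ia = S/5 = (500/189)/5 = 100/189 ≈ 0.529 in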